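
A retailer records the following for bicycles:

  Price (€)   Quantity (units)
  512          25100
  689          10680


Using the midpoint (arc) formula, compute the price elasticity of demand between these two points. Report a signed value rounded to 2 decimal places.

-2.73

%ΔQ = (10680 − 25100) / [(25100 + 10680)/2] = -14420/17890 = -0.806036…
%ΔP = (689 − 512) / [(512 + 689)/2] = 177/600.5 = 0.294754…
Arc Ed = %ΔQ / %ΔP = (-14420/17890) / (177/600.5) = -2.7346…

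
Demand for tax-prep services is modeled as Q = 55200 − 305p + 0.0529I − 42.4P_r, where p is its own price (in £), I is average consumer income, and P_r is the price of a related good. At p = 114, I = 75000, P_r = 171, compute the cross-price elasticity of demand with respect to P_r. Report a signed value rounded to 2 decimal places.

-0.42

At the given values, Q = 55200 − 305(114) + 0.0529(75000) − 42.4(171) = 17147.1.
∂Q/∂P_r = -42.4.
E = (-42.4) × (171/17147.1) = -0.4228…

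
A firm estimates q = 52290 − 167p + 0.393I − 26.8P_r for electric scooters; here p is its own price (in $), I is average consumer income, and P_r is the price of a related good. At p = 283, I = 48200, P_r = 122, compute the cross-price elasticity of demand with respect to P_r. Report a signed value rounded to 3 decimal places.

At the given values, q = 52290 − 167(283) + 0.393(48200) − 26.8(122) = 20702.
∂q/∂P_r = -26.8.
E = (-26.8) × (122/20702) = -0.15793…

-0.158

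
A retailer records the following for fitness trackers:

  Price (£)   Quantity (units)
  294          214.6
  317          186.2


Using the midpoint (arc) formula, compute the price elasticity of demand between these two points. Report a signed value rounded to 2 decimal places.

%ΔQ = (186.2 − 214.6) / [(214.6 + 186.2)/2] = -28.4/200.4 = -0.141716…
%ΔP = (317 − 294) / [(294 + 317)/2] = 23/305.5 = 0.075286…
Arc Ed = %ΔQ / %ΔP = (-28.4/200.4) / (23/305.5) = -1.8823…

-1.88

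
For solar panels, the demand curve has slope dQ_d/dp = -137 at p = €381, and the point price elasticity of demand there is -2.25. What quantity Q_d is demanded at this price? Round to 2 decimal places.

23198.67

Ed = (dQ_d/dp)·(p/Q_d) ⇒ Q_d = (dQ_d/dp)·p/Ed = (-137)·381/(-2.25) = 23198.6666…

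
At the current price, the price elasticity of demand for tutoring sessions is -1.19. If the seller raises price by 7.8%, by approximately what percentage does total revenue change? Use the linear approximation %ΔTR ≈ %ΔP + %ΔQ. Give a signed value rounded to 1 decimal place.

-1.5%

%ΔQ ≈ Ed × %ΔP = (-1.19) × (+7.8%) = -9.2820%
%ΔTR ≈ %ΔP + %ΔQ = (+7.8%) + (-9.2820%) = -1.4820%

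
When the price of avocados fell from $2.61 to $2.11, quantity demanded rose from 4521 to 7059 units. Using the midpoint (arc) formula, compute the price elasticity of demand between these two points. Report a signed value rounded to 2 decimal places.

%ΔQ = (7059 − 4521) / [(4521 + 7059)/2] = 2538/5790 = 0.438341…
%ΔP = (2.11 − 2.61) / [(2.61 + 2.11)/2] = -0.5/2.36 = -0.211864…
Arc Ed = %ΔQ / %ΔP = (2538/5790) / (-0.5/2.36) = -2.0689…

-2.07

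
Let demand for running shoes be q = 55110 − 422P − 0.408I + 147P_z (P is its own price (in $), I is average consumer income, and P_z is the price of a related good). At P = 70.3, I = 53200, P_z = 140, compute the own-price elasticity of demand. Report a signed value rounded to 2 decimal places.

At the given values, q = 55110 − 422(70.3) − 0.408(53200) + 147(140) = 24317.8.
∂q/∂P = −422.
E = (-422) × (70.3/24317.8) = -1.2199…

-1.22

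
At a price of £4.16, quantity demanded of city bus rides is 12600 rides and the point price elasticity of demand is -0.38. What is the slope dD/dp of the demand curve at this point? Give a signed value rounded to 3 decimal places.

Ed = (dD/dp)·(p/D) ⇒ dD/dp = Ed·D/p = (-0.38)·12600/4.16 = -1150.96153…

-1150.962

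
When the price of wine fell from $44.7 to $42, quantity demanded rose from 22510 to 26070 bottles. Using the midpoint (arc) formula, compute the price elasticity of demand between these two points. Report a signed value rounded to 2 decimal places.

-2.35

%ΔQ = (26070 − 22510) / [(22510 + 26070)/2] = 3560/24290 = 0.146562…
%ΔP = (42 − 44.7) / [(44.7 + 42)/2] = -2.7/43.35 = -0.062283…
Arc Ed = %ΔQ / %ΔP = (3560/24290) / (-2.7/43.35) = -2.3531…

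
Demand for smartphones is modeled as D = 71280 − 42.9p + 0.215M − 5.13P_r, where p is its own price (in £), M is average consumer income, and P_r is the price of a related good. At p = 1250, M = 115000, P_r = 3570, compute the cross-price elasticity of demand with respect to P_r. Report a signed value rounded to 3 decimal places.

-0.761

At the given values, D = 71280 − 42.9(1250) + 0.215(115000) − 5.13(3570) = 24065.9.
∂D/∂P_r = -5.13.
E = (-5.13) × (3570/24065.9) = -0.76099…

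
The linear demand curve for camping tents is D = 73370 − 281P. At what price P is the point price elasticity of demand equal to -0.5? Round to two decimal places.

Ed = −281P/(73370 − 281P). Set this equal to -0.5:
281P = 0.5·(73370 − 281P) ⇒ 281P(1 + 0.5) = 0.5·73370
P = 0.5·73370 / (281·1.5) = 87.0344…

87.03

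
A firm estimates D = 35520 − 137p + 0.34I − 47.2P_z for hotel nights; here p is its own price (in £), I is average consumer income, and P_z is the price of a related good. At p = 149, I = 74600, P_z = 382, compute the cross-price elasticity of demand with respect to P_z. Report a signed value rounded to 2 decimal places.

-0.80

At the given values, D = 35520 − 137(149) + 0.34(74600) − 47.2(382) = 22440.6.
∂D/∂P_z = -47.2.
E = (-47.2) × (382/22440.6) = -0.8034…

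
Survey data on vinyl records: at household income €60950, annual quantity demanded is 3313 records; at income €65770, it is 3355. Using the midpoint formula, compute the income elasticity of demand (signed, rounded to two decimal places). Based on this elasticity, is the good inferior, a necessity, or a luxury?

%ΔQ = (3355 − 3313)/[( 3313 + 3355)/2] = 42/3334 = 0.012597…
%ΔIncome = (65770 − 60950)/[( 60950 + 65770)/2] = 4820/63360 = 0.076073…
E_income = (42/3334) / (4820/63360) = 0.1655…
0 < E_income < 1 ⇒ normal good, necessity.

0.17; necessity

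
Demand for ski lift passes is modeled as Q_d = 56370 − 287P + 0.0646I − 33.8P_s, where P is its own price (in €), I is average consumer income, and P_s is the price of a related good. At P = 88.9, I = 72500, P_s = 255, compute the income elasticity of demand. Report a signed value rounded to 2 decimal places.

At the given values, Q_d = 56370 − 287(88.9) + 0.0646(72500) − 33.8(255) = 26920.2.
∂Q_d/∂I = 0.0646.
E = (0.0646) × (72500/26920.2) = 0.1739…

0.17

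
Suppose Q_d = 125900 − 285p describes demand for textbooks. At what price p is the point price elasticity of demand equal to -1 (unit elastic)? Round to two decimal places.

Ed = −285p/(125900 − 285p). Set this equal to -1:
285p = 1·(125900 − 285p) ⇒ 285p(1 + 1) = 1·125900
p = 1·125900 / (285·2) = 220.8771…

220.88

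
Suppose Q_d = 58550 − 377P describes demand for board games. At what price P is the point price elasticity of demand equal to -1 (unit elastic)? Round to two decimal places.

77.65

Ed = −377P/(58550 − 377P). Set this equal to -1:
377P = 1·(58550 − 377P) ⇒ 377P(1 + 1) = 1·58550
P = 1·58550 / (377·2) = 77.6525…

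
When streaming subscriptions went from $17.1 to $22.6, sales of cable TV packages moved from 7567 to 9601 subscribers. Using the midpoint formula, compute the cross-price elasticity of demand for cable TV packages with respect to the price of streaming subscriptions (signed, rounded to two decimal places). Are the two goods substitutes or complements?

0.86; substitutes

%ΔQ_{cable TV packages} = (9601 − 7567)/avg = 2034/8584 = 0.236952…
%ΔP_{streaming subscriptions} = (22.6 − 17.1)/avg = 5.5/19.85 = 0.277078…
E_cross = (2034/8584) / (5.5/19.85) = 0.8551…
E_cross > 0 ⇒ the goods are substitutes.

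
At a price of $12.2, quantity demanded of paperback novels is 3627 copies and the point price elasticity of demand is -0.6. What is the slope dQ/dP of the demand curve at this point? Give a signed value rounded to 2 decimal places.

-178.38

Ed = (dQ/dP)·(P/Q) ⇒ dQ/dP = Ed·Q/P = (-0.6)·3627/12.2 = -178.3770…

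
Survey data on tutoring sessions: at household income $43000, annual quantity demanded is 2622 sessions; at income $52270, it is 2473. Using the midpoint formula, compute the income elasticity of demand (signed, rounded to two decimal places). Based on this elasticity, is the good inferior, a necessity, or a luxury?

-0.30; inferior

%ΔQ = (2473 − 2622)/[( 2622 + 2473)/2] = -149/2547.5 = -0.058488…
%ΔIncome = (52270 − 43000)/[( 43000 + 52270)/2] = 9270/47635 = 0.194604…
E_income = (-149/2547.5) / (9270/47635) = -0.3005…
E_income < 0 ⇒ inferior good.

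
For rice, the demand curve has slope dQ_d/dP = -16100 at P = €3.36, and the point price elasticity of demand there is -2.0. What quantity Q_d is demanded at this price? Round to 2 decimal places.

Ed = (dQ_d/dP)·(P/Q_d) ⇒ Q_d = (dQ_d/dP)·P/Ed = (-16100)·3.36/(-2.0) = 27048

27048.00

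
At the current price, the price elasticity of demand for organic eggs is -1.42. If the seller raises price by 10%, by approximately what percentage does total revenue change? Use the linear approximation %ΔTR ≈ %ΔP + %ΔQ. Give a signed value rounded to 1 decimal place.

-4.2%

%ΔQ ≈ Ed × %ΔP = (-1.42) × (+10%) = -14.2000%
%ΔTR ≈ %ΔP + %ΔQ = (+10%) + (-14.2000%) = -4.2000%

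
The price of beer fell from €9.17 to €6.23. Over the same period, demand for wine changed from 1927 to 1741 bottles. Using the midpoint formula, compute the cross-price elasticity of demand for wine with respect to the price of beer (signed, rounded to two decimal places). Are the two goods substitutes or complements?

%ΔQ_{wine} = (1741 − 1927)/avg = -186/1834 = -0.101417…
%ΔP_{beer} = (6.23 − 9.17)/avg = -2.94/7.7 = -0.381818…
E_cross = (-186/1834) / (-2.94/7.7) = 0.2656…
E_cross > 0 ⇒ the goods are substitutes.

0.27; substitutes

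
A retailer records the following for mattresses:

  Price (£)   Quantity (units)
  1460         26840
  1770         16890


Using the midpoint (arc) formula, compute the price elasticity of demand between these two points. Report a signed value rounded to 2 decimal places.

%ΔQ = (16890 − 26840) / [(26840 + 16890)/2] = -9950/21865 = -0.455065…
%ΔP = (1770 − 1460) / [(1460 + 1770)/2] = 310/1615 = 0.191950…
Arc Ed = %ΔQ / %ΔP = (-9950/21865) / (310/1615) = -2.3707…

-2.37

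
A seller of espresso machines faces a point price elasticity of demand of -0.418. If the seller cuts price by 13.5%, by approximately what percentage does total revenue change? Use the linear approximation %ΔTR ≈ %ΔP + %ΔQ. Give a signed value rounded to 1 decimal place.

%ΔQ ≈ Ed × %ΔP = (-0.418) × (-13.5%) = +5.6430%
%ΔTR ≈ %ΔP + %ΔQ = (-13.5%) + (+5.6430%) = -7.8570%

-7.9%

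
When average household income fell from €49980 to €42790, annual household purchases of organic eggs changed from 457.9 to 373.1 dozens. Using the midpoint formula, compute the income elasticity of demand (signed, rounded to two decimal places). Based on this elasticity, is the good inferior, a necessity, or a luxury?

%ΔQ = (373.1 − 457.9)/[( 457.9 + 373.1)/2] = -84.8/415.5 = -0.204091…
%ΔIncome = (42790 − 49980)/[( 49980 + 42790)/2] = -7190/46385 = -0.155007…
E_income = (-84.8/415.5) / (-7190/46385) = 1.3166…
E_income > 1 ⇒ normal good, luxury.

1.32; luxury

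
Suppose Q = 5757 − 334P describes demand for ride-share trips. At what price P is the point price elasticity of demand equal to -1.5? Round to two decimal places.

Ed = −334P/(5757 − 334P). Set this equal to -1.5:
334P = 1.5·(5757 − 334P) ⇒ 334P(1 + 1.5) = 1.5·5757
P = 1.5·5757 / (334·2.5) = 10.3419…

10.34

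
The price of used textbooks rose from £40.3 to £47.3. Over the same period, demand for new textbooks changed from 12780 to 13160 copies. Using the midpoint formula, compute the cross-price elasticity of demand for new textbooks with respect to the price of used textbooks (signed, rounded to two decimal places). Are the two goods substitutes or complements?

0.18; substitutes

%ΔQ_{new textbooks} = (13160 − 12780)/avg = 380/12970 = 0.029298…
%ΔP_{used textbooks} = (47.3 − 40.3)/avg = 7/43.8 = 0.159817…
E_cross = (380/12970) / (7/43.8) = 0.1833…
E_cross > 0 ⇒ the goods are substitutes.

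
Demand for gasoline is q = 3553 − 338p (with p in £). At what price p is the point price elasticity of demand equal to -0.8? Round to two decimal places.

Ed = −338p/(3553 − 338p). Set this equal to -0.8:
338p = 0.8·(3553 − 338p) ⇒ 338p(1 + 0.8) = 0.8·3553
p = 0.8·3553 / (338·1.8) = 4.6719…

4.67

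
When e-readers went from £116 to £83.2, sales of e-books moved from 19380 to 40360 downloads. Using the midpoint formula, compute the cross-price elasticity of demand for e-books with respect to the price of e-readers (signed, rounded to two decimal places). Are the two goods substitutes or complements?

-2.13; complements

%ΔQ_{e-books} = (40360 − 19380)/avg = 20980/29870 = 0.702376…
%ΔP_{e-readers} = (83.2 − 116)/avg = -32.8/99.6 = -0.329317…
E_cross = (20980/29870) / (-32.8/99.6) = -2.1328…
E_cross < 0 ⇒ the goods are complements.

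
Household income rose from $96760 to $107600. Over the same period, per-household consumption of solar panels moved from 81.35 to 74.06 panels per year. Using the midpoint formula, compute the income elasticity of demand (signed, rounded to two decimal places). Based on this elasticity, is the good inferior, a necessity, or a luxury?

-0.88; inferior

%ΔQ = (74.06 − 81.35)/[( 81.35 + 74.06)/2] = -7.29/77.705 = -0.093816…
%ΔIncome = (107600 − 96760)/[( 96760 + 107600)/2] = 10840/102180 = 0.106087…
E_income = (-7.29/77.705) / (10840/102180) = -0.8843…
E_income < 0 ⇒ inferior good.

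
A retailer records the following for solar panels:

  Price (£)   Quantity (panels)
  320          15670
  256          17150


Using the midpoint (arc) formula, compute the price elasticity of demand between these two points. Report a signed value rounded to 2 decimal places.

%ΔQ = (17150 − 15670) / [(15670 + 17150)/2] = 1480/16410 = 0.090188…
%ΔP = (256 − 320) / [(320 + 256)/2] = -64/288 = -0.222222…
Arc Ed = %ΔQ / %ΔP = (1480/16410) / (-64/288) = -0.4058…

-0.41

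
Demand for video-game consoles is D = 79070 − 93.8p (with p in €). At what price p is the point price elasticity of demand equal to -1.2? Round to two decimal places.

Ed = −93.8p/(79070 − 93.8p). Set this equal to -1.2:
93.8p = 1.2·(79070 − 93.8p) ⇒ 93.8p(1 + 1.2) = 1.2·79070
p = 1.2·79070 / (93.8·2.2) = 459.7984…

459.80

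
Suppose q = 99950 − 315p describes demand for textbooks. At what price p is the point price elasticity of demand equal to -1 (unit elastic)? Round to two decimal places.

Ed = −315p/(99950 − 315p). Set this equal to -1:
315p = 1·(99950 − 315p) ⇒ 315p(1 + 1) = 1·99950
p = 1·99950 / (315·2) = 158.6507…

158.65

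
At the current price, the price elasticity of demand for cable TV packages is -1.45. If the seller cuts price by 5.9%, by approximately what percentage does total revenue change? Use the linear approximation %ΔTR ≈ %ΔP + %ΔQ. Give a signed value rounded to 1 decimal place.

%ΔQ ≈ Ed × %ΔP = (-1.45) × (-5.9%) = +8.5550%
%ΔTR ≈ %ΔP + %ΔQ = (-5.9%) + (+8.5550%) = +2.6550%

+2.7%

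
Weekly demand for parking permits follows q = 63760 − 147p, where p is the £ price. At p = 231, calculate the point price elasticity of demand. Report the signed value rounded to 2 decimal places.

-1.14

dq/dp = −147. At p = 231, q = 63760 − 147(231) = 29803.
Ed = (dq/dp)·(p/q) = −147 × (231/29803) = -1.1393…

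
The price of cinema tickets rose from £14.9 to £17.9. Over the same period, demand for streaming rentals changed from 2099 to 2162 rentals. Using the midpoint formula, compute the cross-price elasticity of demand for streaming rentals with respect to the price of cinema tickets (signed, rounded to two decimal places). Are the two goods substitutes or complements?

%ΔQ_{streaming rentals} = (2162 − 2099)/avg = 63/2130.5 = 0.029570…
%ΔP_{cinema tickets} = (17.9 − 14.9)/avg = 3/16.4 = 0.182926…
E_cross = (63/2130.5) / (3/16.4) = 0.1616…
E_cross > 0 ⇒ the goods are substitutes.

0.16; substitutes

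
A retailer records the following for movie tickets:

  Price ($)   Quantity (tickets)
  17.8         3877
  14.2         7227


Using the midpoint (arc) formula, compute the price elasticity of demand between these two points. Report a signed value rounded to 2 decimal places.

%ΔQ = (7227 − 3877) / [(3877 + 7227)/2] = 3350/5552 = 0.603386…
%ΔP = (14.2 − 17.8) / [(17.8 + 14.2)/2] = -3.6/16 = -0.225
Arc Ed = %ΔQ / %ΔP = (3350/5552) / (-3.6/16) = -2.6817…

-2.68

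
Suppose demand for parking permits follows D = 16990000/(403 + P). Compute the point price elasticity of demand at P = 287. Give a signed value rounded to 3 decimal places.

-0.416

dD/dP = −16990000/(403 + P)² = -35.6858. At P = 287, D = 24623.2.
Ed = (dD/dP)·(P/D) = (-35.6858) × (287/24623.2) = -0.41594…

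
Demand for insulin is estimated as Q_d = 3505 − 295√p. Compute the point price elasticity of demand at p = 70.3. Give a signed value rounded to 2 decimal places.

dQ_d/dp = −295/(2√p) = -17.592. At p = 70.3, Q_d = 1031.57.
Ed = (dQ_d/dp)·(p/Q_d) = (-17.592) × (70.3/1031.57) = -1.1988…

-1.20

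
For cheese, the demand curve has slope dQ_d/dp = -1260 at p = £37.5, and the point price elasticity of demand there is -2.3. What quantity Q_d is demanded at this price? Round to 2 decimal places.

20543.48

Ed = (dQ_d/dp)·(p/Q_d) ⇒ Q_d = (dQ_d/dp)·p/Ed = (-1260)·37.5/(-2.3) = 20543.4782…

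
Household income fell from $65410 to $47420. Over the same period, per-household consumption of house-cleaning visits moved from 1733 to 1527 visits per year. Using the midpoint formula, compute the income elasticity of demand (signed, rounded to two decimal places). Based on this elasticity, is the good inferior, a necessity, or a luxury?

0.40; necessity

%ΔQ = (1527 − 1733)/[( 1733 + 1527)/2] = -206/1630 = -0.126380…
%ΔIncome = (47420 − 65410)/[( 65410 + 47420)/2] = -17990/56415 = -0.318886…
E_income = (-206/1630) / (-17990/56415) = 0.3963…
0 < E_income < 1 ⇒ normal good, necessity.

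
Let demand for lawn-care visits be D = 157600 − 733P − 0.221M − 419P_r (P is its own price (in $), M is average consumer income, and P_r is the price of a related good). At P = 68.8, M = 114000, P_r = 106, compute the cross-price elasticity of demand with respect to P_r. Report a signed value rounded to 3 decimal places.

At the given values, D = 157600 − 733(68.8) − 0.221(114000) − 419(106) = 37561.6.
∂D/∂P_r = -419.
E = (-419) × (106/37561.6) = -1.18243…

-1.182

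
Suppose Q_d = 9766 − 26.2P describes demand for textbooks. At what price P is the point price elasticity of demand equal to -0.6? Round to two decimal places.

Ed = −26.2P/(9766 − 26.2P). Set this equal to -0.6:
26.2P = 0.6·(9766 − 26.2P) ⇒ 26.2P(1 + 0.6) = 0.6·9766
P = 0.6·9766 / (26.2·1.6) = 139.7805…

139.78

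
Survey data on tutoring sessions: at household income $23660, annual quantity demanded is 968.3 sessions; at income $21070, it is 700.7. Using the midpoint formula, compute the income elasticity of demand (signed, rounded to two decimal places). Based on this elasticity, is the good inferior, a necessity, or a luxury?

2.77; luxury

%ΔQ = (700.7 − 968.3)/[( 968.3 + 700.7)/2] = -267.6/834.5 = -0.320671…
%ΔIncome = (21070 − 23660)/[( 23660 + 21070)/2] = -2590/22365 = -0.115805…
E_income = (-267.6/834.5) / (-2590/22365) = 2.7690…
E_income > 1 ⇒ normal good, luxury.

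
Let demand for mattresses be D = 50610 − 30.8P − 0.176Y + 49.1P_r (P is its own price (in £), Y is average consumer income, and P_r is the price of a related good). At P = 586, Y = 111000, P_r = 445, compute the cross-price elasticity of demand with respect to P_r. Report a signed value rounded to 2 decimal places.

0.63

At the given values, D = 50610 − 30.8(586) − 0.176(111000) + 49.1(445) = 34874.7.
∂D/∂P_r = 49.1.
E = (49.1) × (445/34874.7) = 0.6265…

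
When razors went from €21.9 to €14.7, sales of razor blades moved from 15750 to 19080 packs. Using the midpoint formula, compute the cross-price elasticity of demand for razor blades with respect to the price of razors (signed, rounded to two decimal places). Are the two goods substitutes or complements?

%ΔQ_{razor blades} = (19080 − 15750)/avg = 3330/17415 = 0.191214…
%ΔP_{razors} = (14.7 − 21.9)/avg = -7.2/18.3 = -0.393442…
E_cross = (3330/17415) / (-7.2/18.3) = -0.4860…
E_cross < 0 ⇒ the goods are complements.

-0.49; complements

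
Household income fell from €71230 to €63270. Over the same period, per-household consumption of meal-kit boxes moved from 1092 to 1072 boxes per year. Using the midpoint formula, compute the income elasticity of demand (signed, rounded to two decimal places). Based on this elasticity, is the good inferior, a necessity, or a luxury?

%ΔQ = (1072 − 1092)/[( 1092 + 1072)/2] = -20/1082 = -0.018484…
%ΔIncome = (63270 − 71230)/[( 71230 + 63270)/2] = -7960/67250 = -0.118364…
E_income = (-20/1082) / (-7960/67250) = 0.1561…
0 < E_income < 1 ⇒ normal good, necessity.

0.16; necessity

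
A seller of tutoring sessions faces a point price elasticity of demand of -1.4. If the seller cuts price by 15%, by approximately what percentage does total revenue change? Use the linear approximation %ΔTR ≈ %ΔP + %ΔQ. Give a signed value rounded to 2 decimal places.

+6.00%

%ΔQ ≈ Ed × %ΔP = (-1.4) × (-15%) = +21.0000%
%ΔTR ≈ %ΔP + %ΔQ = (-15%) + (+21.0000%) = +6.0000%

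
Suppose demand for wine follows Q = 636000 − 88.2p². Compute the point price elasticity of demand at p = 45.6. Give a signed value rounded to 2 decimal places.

-0.81

dQ/dp = −2·88.2·p = -8043.84. At p = 45.6, Q = 452600.448.
Ed = (dQ/dp)·(p/Q) = (-8043.84) × (45.6/452600.448) = -0.8104…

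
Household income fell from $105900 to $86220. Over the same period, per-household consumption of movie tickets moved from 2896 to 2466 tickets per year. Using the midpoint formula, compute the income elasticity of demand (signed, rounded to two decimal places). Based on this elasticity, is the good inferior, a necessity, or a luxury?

0.78; necessity

%ΔQ = (2466 − 2896)/[( 2896 + 2466)/2] = -430/2681 = -0.160387…
%ΔIncome = (86220 − 105900)/[( 105900 + 86220)/2] = -19680/96060 = -0.204871…
E_income = (-430/2681) / (-19680/96060) = 0.7828…
0 < E_income < 1 ⇒ normal good, necessity.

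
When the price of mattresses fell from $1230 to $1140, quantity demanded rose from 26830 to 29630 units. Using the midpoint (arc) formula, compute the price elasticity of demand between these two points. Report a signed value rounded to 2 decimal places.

-1.31

%ΔQ = (29630 − 26830) / [(26830 + 29630)/2] = 2800/28230 = 0.099185…
%ΔP = (1140 − 1230) / [(1230 + 1140)/2] = -90/1185 = -0.075949…
Arc Ed = %ΔQ / %ΔP = (2800/28230) / (-90/1185) = -1.3059…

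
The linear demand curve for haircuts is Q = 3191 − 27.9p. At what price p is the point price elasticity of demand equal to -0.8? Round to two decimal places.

50.83

Ed = −27.9p/(3191 − 27.9p). Set this equal to -0.8:
27.9p = 0.8·(3191 − 27.9p) ⇒ 27.9p(1 + 0.8) = 0.8·3191
p = 0.8·3191 / (27.9·1.8) = 50.8323…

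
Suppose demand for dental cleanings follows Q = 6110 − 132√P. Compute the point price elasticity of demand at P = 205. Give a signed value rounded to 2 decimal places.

dQ/dP = −132/(2√P) = -4.60964. At P = 205, Q = 4220.05.
Ed = (dQ/dP)·(P/Q) = (-4.60964) × (205/4220.05) = -0.2239…

-0.22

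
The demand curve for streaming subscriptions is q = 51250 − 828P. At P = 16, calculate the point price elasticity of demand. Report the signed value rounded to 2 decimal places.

-0.35

dq/dP = −828. At P = 16, q = 51250 − 828(16) = 38002.
Ed = (dq/dP)·(P/q) = −828 × (16/38002) = -0.3486…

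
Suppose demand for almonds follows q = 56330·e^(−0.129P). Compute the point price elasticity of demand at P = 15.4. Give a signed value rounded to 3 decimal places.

-1.987

dq/dP = −0.129·q = -996.69. At P = 15.4, q = 7726.28.
Ed = (dq/dP)·(P/q) = (-996.69) × (15.4/7726.28) = -1.9866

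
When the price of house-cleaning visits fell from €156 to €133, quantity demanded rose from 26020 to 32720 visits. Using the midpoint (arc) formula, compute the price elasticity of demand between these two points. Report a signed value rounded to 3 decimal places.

%ΔQ = (32720 − 26020) / [(26020 + 32720)/2] = 6700/29370 = 0.228123…
%ΔP = (133 − 156) / [(156 + 133)/2] = -23/144.5 = -0.159169…
Arc Ed = %ΔQ / %ΔP = (6700/29370) / (-23/144.5) = -1.43321…

-1.433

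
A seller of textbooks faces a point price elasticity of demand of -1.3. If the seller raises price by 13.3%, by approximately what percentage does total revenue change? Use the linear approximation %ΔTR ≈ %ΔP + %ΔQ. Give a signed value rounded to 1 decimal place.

-4.0%

%ΔQ ≈ Ed × %ΔP = (-1.3) × (+13.3%) = -17.2900%
%ΔTR ≈ %ΔP + %ΔQ = (+13.3%) + (-17.2900%) = -3.9900%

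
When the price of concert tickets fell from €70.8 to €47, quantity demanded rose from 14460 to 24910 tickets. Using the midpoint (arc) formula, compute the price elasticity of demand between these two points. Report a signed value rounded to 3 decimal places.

-1.314

%ΔQ = (24910 − 14460) / [(14460 + 24910)/2] = 10450/19685 = 0.530861…
%ΔP = (47 − 70.8) / [(70.8 + 47)/2] = -23.8/58.9 = -0.404074…
Arc Ed = %ΔQ / %ΔP = (10450/19685) / (-23.8/58.9) = -1.31376…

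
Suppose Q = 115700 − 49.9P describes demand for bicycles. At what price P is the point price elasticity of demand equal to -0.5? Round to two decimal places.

772.88

Ed = −49.9P/(115700 − 49.9P). Set this equal to -0.5:
49.9P = 0.5·(115700 − 49.9P) ⇒ 49.9P(1 + 0.5) = 0.5·115700
P = 0.5·115700 / (49.9·1.5) = 772.8790…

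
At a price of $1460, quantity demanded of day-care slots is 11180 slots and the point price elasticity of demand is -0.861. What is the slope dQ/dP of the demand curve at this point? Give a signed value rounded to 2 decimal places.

-6.59

Ed = (dQ/dP)·(P/Q) ⇒ dQ/dP = Ed·Q/P = (-0.861)·11180/1460 = -6.5931…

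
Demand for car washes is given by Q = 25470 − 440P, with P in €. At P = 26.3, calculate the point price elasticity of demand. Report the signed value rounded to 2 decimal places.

-0.83

dQ/dP = −440. At P = 26.3, Q = 25470 − 440(26.3) = 13898.
Ed = (dQ/dP)·(P/Q) = −440 × (26.3/13898) = -0.8326…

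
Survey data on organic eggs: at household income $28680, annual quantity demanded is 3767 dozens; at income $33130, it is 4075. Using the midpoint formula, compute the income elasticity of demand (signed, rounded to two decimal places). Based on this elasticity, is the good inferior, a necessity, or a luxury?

0.55; necessity

%ΔQ = (4075 − 3767)/[( 3767 + 4075)/2] = 308/3921 = 0.078551…
%ΔIncome = (33130 − 28680)/[( 28680 + 33130)/2] = 4450/30905 = 0.143989…
E_income = (308/3921) / (4450/30905) = 0.5455…
0 < E_income < 1 ⇒ normal good, necessity.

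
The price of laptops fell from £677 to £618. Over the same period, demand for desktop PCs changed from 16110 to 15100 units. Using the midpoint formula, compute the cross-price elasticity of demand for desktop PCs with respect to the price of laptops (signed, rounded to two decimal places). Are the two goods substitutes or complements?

%ΔQ_{desktop PCs} = (15100 − 16110)/avg = -1010/15605 = -0.064722…
%ΔP_{laptops} = (618 − 677)/avg = -59/647.5 = -0.091119…
E_cross = (-1010/15605) / (-59/647.5) = 0.7103…
E_cross > 0 ⇒ the goods are substitutes.

0.71; substitutes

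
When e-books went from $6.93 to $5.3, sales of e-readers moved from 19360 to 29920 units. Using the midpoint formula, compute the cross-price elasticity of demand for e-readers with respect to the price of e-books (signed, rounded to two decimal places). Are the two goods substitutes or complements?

-1.61; complements

%ΔQ_{e-readers} = (29920 − 19360)/avg = 10560/24640 = 0.428571…
%ΔP_{e-books} = (5.3 − 6.93)/avg = -1.63/6.115 = -0.266557…
E_cross = (10560/24640) / (-1.63/6.115) = -1.6078…
E_cross < 0 ⇒ the goods are complements.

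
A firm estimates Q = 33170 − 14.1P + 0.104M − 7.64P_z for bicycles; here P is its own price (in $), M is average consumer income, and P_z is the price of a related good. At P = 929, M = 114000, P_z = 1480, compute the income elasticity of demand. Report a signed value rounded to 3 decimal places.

0.575

At the given values, Q = 33170 − 14.1(929) + 0.104(114000) − 7.64(1480) = 20619.9.
∂Q/∂M = 0.104.
E = (0.104) × (114000/20619.9) = 0.57497…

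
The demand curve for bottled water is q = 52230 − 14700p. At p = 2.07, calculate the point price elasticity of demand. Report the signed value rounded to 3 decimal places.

-1.396

dq/dp = −14700. At p = 2.07, q = 52230 − 14700(2.07) = 21801.
Ed = (dq/dp)·(p/q) = −14700 × (2.07/21801) = -1.39576…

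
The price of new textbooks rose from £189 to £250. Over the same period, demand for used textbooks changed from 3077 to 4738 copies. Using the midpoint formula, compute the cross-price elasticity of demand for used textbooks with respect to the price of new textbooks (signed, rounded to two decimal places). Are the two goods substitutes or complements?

%ΔQ_{used textbooks} = (4738 − 3077)/avg = 1661/3907.5 = 0.425079…
%ΔP_{new textbooks} = (250 − 189)/avg = 61/219.5 = 0.277904…
E_cross = (1661/3907.5) / (61/219.5) = 1.5295…
E_cross > 0 ⇒ the goods are substitutes.

1.53; substitutes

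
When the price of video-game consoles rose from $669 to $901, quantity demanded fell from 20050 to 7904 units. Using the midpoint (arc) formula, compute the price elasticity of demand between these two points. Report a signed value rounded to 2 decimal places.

%ΔQ = (7904 − 20050) / [(20050 + 7904)/2] = -12146/13977 = -0.868999…
%ΔP = (901 − 669) / [(669 + 901)/2] = 232/785 = 0.295541…
Arc Ed = %ΔQ / %ΔP = (-12146/13977) / (232/785) = -2.9403…

-2.94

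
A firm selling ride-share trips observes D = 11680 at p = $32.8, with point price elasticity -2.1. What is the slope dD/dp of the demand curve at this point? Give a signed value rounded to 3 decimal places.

-747.805

Ed = (dD/dp)·(p/D) ⇒ dD/dp = Ed·D/p = (-2.1)·11680/32.8 = -747.80487…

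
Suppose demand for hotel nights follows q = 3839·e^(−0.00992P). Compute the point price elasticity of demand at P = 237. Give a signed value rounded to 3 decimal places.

dq/dP = −0.00992·q = -3.62816. At P = 237, q = 365.742.
Ed = (dq/dP)·(P/q) = (-3.62816) × (237/365.742) = -2.35104

-2.351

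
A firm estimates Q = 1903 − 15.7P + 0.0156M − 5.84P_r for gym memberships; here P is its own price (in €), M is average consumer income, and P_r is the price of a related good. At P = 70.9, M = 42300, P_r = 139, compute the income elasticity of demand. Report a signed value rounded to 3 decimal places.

1.034

At the given values, Q = 1903 − 15.7(70.9) + 0.0156(42300) − 5.84(139) = 637.99.
∂Q/∂M = 0.0156.
E = (0.0156) × (42300/637.99) = 1.03431…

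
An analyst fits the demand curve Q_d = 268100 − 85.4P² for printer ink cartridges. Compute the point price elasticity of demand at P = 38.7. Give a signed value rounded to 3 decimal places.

-1.825

dQ_d/dP = −2·85.4·P = -6609.96. At P = 38.7, Q_d = 140197.274.
Ed = (dQ_d/dP)·(P/Q_d) = (-6609.96) × (38.7/140197.274) = -1.82461…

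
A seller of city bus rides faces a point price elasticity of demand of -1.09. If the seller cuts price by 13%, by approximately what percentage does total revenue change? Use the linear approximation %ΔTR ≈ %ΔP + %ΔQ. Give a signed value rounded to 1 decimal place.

%ΔQ ≈ Ed × %ΔP = (-1.09) × (-13%) = +14.1700%
%ΔTR ≈ %ΔP + %ΔQ = (-13%) + (+14.1700%) = +1.1700%

+1.2%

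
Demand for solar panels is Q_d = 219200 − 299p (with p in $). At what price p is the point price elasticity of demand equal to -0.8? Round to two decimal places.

Ed = −299p/(219200 − 299p). Set this equal to -0.8:
299p = 0.8·(219200 − 299p) ⇒ 299p(1 + 0.8) = 0.8·219200
p = 0.8·219200 / (299·1.8) = 325.8268…

325.83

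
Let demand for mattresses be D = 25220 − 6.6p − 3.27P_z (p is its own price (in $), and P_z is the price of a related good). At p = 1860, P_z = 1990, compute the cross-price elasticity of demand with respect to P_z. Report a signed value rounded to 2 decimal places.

-1.01

At the given values, D = 25220 − 6.6(1860) − 3.27(1990) = 6436.7.
∂D/∂P_z = -3.27.
E = (-3.27) × (1990/6436.7) = -1.0109…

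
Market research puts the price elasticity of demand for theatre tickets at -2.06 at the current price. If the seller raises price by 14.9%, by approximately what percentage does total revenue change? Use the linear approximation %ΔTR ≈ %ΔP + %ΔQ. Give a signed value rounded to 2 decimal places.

-15.79%

%ΔQ ≈ Ed × %ΔP = (-2.06) × (+14.9%) = -30.6940%
%ΔTR ≈ %ΔP + %ΔQ = (+14.9%) + (-30.6940%) = -15.7940%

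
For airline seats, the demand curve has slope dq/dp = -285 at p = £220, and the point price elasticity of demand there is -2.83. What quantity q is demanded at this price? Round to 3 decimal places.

Ed = (dq/dp)·(p/q) ⇒ q = (dq/dp)·p/Ed = (-285)·220/(-2.83) = 22155.47703…

22155.477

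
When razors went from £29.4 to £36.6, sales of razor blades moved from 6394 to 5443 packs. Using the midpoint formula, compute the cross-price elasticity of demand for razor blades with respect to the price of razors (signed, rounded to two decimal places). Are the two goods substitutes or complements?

%ΔQ_{razor blades} = (5443 − 6394)/avg = -951/5918.5 = -0.160682…
%ΔP_{razors} = (36.6 − 29.4)/avg = 7.2/33 = 0.218181…
E_cross = (-951/5918.5) / (7.2/33) = -0.7364…
E_cross < 0 ⇒ the goods are complements.

-0.74; complements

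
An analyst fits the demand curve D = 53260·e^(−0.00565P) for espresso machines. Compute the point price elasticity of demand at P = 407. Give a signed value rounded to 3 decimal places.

dD/dP = −0.00565·D = -30.1834. At P = 407, D = 5342.19.
Ed = (dD/dP)·(P/D) = (-30.1834) × (407/5342.19) = -2.29955

-2.300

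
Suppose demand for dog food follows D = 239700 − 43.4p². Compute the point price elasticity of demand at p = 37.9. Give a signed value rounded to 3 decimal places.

dD/dp = −2·43.4·p = -3289.72. At p = 37.9, D = 177359.806.
Ed = (dD/dp)·(p/D) = (-3289.72) × (37.9/177359.806) = -0.70297…

-0.703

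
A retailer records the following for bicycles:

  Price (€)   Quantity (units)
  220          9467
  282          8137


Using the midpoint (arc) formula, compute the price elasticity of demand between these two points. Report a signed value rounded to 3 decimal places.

%ΔQ = (8137 − 9467) / [(9467 + 8137)/2] = -1330/8802 = -0.151102…
%ΔP = (282 − 220) / [(220 + 282)/2] = 62/251 = 0.247011…
Arc Ed = %ΔQ / %ΔP = (-1330/8802) / (62/251) = -0.61171…

-0.612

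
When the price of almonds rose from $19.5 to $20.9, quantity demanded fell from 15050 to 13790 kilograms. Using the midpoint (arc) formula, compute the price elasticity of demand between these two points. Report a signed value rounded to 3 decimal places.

%ΔQ = (13790 − 15050) / [(15050 + 13790)/2] = -1260/14420 = -0.087378…
%ΔP = (20.9 − 19.5) / [(19.5 + 20.9)/2] = 1.4/20.2 = 0.069306…
Arc Ed = %ΔQ / %ΔP = (-1260/14420) / (1.4/20.2) = -1.26074…

-1.261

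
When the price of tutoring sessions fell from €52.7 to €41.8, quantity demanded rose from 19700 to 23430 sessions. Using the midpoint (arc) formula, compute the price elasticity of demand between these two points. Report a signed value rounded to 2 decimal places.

%ΔQ = (23430 − 19700) / [(19700 + 23430)/2] = 3730/21565 = 0.172965…
%ΔP = (41.8 − 52.7) / [(52.7 + 41.8)/2] = -10.9/47.25 = -0.230687…
Arc Ed = %ΔQ / %ΔP = (3730/21565) / (-10.9/47.25) = -0.7497…

-0.75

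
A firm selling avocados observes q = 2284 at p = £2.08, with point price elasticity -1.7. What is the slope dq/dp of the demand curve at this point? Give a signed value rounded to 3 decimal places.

Ed = (dq/dp)·(p/q) ⇒ dq/dp = Ed·q/p = (-1.7)·2284/2.08 = -1866.73076…

-1866.731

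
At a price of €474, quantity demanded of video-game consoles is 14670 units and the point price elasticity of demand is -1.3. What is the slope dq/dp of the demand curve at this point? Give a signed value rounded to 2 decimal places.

-40.23

Ed = (dq/dp)·(p/q) ⇒ dq/dp = Ed·q/p = (-1.3)·14670/474 = -40.2341…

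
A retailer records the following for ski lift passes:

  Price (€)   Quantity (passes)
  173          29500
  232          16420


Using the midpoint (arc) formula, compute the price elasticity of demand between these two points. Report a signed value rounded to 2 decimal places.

%ΔQ = (16420 − 29500) / [(29500 + 16420)/2] = -13080/22960 = -0.569686…
%ΔP = (232 − 173) / [(173 + 232)/2] = 59/202.5 = 0.291358…
Arc Ed = %ΔQ / %ΔP = (-13080/22960) / (59/202.5) = -1.9552…

-1.96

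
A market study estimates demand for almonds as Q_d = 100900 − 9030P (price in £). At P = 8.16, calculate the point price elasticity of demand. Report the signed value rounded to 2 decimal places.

-2.71

dQ_d/dP = −9030. At P = 8.16, Q_d = 100900 − 9030(8.16) = 27215.2.
Ed = (dQ_d/dP)·(P/Q_d) = −9030 × (8.16/27215.2) = -2.7074…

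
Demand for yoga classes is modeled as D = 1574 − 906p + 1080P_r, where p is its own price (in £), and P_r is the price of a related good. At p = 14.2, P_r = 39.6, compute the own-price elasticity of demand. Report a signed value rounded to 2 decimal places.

At the given values, D = 1574 − 906(14.2) + 1080(39.6) = 31476.8.
∂D/∂p = −906.
E = (-906) × (14.2/31476.8) = -0.4087…

-0.41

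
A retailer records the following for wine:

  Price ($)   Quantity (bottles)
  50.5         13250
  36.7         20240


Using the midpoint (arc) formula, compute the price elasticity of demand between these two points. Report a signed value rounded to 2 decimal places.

-1.32

%ΔQ = (20240 − 13250) / [(13250 + 20240)/2] = 6990/16745 = 0.417438…
%ΔP = (36.7 − 50.5) / [(50.5 + 36.7)/2] = -13.8/43.6 = -0.316513…
Arc Ed = %ΔQ / %ΔP = (6990/16745) / (-13.8/43.6) = -1.3188…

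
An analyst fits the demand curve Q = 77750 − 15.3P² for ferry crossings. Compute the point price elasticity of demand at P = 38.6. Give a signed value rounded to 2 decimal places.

dQ/dP = −2·15.3·P = -1181.16. At P = 38.6, Q = 54953.612.
Ed = (dQ/dP)·(P/Q) = (-1181.16) × (38.6/54953.612) = -0.8296…

-0.83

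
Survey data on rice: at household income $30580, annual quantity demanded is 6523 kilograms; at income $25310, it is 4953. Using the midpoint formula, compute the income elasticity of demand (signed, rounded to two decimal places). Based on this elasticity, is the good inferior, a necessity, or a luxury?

%ΔQ = (4953 − 6523)/[( 6523 + 4953)/2] = -1570/5738 = -0.273614…
%ΔIncome = (25310 − 30580)/[( 30580 + 25310)/2] = -5270/27945 = -0.188584…
E_income = (-1570/5738) / (-5270/27945) = 1.4508…
E_income > 1 ⇒ normal good, luxury.

1.45; luxury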